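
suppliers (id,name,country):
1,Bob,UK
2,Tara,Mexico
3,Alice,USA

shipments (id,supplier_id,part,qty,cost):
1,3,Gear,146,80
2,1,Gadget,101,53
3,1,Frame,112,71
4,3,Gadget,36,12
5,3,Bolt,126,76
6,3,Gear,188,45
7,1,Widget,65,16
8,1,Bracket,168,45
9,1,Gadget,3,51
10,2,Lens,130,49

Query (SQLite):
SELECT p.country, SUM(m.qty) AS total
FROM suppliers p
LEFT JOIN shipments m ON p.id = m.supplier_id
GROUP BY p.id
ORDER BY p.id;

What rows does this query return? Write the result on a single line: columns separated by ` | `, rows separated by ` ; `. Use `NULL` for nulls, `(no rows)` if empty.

UK | 449 ; Mexico | 130 ; USA | 496

LEFT JOIN keeps every suppliers row; unmatched ones get NULL for shipments columns.
Group by suppliers.id and compute SUM(m.qty). SUM over an all-NULL group is NULL.
  1: ids {2, 3, 7, 8, 9} → SUM(m.qty)=449
  2: ids {10} → SUM(m.qty)=130
  3: ids {1, 4, 5, 6} → SUM(m.qty)=496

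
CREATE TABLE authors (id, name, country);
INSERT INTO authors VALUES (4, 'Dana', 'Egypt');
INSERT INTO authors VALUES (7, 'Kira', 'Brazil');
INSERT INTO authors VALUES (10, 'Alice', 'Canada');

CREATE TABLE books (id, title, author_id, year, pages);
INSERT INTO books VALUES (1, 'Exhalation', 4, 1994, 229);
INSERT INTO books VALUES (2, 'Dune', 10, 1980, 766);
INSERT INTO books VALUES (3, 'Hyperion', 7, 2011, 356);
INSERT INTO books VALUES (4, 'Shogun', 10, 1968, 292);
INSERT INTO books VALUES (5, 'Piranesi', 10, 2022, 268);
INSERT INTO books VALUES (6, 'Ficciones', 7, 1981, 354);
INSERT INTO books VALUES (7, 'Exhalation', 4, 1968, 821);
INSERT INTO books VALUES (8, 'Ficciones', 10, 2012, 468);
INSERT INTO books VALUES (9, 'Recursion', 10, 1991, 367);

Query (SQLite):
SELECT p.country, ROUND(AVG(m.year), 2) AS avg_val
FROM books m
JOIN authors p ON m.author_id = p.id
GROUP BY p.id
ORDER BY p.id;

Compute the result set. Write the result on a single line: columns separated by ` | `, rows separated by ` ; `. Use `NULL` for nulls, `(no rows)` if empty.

Egypt | 1981 ; Brazil | 1996 ; Canada | 1994.6

Join each books row to its authors via author_id.
Group joined rows by authors.id; compute ROUND(AVG(m.year), 2) per group.
  4: ids {1, 7} → ROUND(AVG(m.year), 2)=1981
  7: ids {3, 6} → ROUND(AVG(m.year), 2)=1996
  10: ids {2, 4, 5, 8, 9} → ROUND(AVG(m.year), 2)=1994.6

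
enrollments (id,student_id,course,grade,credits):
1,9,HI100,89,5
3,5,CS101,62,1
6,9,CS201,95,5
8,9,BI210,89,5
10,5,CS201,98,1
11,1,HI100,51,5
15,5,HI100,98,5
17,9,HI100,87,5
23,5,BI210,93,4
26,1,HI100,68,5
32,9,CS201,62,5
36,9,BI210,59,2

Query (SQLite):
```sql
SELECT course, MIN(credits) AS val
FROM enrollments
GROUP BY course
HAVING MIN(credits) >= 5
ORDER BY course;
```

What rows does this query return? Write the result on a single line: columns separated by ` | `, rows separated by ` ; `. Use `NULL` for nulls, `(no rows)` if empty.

Partition enrollments by course; compute MIN(credits) within each group.
HAVING: keep groups where MIN(credits) >= 5.
  BI210: ids {8, 23, 36} → MIN(credits)=2
  CS101: ids {3} → MIN(credits)=1
  CS201: ids {6, 10, 32} → MIN(credits)=1
  HI100: ids {1, 11, 15, 17, 26} → MIN(credits)=5

HI100 | 5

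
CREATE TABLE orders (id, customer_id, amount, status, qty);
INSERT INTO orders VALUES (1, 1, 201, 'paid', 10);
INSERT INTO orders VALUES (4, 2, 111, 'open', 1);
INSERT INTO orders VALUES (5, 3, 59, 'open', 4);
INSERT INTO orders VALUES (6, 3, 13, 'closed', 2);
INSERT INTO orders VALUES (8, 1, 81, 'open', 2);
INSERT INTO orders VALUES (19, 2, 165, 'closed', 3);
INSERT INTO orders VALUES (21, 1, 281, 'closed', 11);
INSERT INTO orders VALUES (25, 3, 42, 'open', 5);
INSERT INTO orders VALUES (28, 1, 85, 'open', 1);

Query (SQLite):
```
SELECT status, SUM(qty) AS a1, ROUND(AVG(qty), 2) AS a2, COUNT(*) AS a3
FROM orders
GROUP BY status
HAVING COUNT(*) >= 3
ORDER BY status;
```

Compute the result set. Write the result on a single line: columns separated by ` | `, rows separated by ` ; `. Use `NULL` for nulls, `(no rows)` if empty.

Group orders by status.
Per group compute: SUM(qty), ROUND(AVG(qty), 2), COUNT(*).
HAVING: drop groups with fewer than 3 rows.
  closed: ids {6, 19, 21} → SUM(qty)=16, ROUND(AVG(qty), 2)=5.33, COUNT(*)=3
  open: ids {4, 5, 8, 25, 28} → SUM(qty)=13, ROUND(AVG(qty), 2)=2.6, COUNT(*)=5
  paid: ids {1} → SUM(qty)=10, ROUND(AVG(qty), 2)=10, COUNT(*)=1

closed | 16 | 5.33 | 3 ; open | 13 | 2.6 | 5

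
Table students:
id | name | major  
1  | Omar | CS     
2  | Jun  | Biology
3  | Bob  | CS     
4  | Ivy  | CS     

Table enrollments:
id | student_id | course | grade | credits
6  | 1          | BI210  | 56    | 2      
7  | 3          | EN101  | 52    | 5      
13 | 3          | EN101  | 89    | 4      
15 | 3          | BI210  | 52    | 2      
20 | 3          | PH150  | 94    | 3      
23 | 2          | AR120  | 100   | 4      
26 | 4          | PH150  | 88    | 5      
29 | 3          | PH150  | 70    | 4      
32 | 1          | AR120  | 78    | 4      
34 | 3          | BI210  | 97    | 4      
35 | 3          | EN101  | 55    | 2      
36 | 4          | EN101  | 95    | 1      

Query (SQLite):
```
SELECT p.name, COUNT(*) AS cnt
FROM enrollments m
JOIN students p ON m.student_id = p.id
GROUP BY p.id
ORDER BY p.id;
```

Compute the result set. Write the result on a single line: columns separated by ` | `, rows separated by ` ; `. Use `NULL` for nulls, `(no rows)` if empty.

Omar | 2 ; Jun | 1 ; Bob | 7 ; Ivy | 2

Join each enrollments row to its students via student_id.
Group joined rows by students.id; compute COUNT(*) per group.
  1: ids {6, 32} → COUNT(*)=2
  2: ids {23} → COUNT(*)=1
  3: ids {7, 13, 15, 20, 29, 34, 35} → COUNT(*)=7
  4: ids {26, 36} → COUNT(*)=2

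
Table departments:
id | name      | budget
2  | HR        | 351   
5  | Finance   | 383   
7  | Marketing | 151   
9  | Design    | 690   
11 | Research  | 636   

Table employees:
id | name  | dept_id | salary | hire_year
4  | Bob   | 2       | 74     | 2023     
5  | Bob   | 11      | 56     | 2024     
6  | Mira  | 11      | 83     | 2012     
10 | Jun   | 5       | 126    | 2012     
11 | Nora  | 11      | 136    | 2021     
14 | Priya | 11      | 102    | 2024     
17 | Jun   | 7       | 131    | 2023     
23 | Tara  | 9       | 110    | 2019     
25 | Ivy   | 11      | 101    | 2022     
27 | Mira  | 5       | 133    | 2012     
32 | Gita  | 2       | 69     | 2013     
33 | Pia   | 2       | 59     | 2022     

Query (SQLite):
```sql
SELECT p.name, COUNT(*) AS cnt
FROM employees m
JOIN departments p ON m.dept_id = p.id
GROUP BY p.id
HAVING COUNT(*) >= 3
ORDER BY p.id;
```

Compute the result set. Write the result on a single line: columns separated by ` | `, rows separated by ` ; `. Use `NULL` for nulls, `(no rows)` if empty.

Join each employees row to its departments via dept_id.
Group joined rows by departments.id; compute COUNT(*) per group.
HAVING: keep groups with count ≥ 3.
  2: ids {4, 32, 33} → COUNT(*)=3
  5: ids {10, 27} → COUNT(*)=2
  7: ids {17} → COUNT(*)=1
  9: ids {23} → COUNT(*)=1
  11: ids {5, 6, 11, 14, 25} → COUNT(*)=5

HR | 3 ; Research | 5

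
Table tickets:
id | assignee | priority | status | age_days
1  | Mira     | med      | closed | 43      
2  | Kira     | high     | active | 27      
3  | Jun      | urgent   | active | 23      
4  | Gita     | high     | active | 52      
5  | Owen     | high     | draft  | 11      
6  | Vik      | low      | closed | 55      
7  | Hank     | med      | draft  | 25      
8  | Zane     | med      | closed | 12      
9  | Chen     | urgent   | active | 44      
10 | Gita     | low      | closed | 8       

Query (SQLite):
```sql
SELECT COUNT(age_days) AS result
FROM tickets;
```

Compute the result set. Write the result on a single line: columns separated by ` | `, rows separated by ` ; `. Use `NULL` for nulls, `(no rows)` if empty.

All age_days values: [43, 27, 23, 52, 11, 55, 25, 12, 44, 8].
COUNT(age_days) counts non-NULL values → 10.

10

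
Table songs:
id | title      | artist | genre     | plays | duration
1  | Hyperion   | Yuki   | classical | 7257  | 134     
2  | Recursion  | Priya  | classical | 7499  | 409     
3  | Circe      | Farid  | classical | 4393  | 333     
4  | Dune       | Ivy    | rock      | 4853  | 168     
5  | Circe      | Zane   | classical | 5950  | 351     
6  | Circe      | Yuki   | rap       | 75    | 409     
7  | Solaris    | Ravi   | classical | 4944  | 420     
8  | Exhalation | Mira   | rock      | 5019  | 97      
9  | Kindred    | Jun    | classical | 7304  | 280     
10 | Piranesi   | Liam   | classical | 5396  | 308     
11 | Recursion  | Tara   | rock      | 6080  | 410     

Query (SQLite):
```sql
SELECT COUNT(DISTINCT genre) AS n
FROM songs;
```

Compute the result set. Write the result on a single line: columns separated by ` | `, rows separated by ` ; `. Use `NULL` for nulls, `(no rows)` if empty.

3

Count distinct non-NULL genre values.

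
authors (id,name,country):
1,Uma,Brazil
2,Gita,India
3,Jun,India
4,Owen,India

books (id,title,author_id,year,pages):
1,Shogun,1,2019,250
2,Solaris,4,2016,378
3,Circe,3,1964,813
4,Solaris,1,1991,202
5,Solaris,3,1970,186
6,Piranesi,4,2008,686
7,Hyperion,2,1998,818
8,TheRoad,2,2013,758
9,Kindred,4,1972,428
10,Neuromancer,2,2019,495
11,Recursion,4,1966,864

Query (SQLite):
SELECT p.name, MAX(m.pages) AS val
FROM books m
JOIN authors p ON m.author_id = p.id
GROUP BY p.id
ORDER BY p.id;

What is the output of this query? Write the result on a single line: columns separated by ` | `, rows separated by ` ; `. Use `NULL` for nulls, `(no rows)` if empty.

Uma | 250 ; Gita | 818 ; Jun | 813 ; Owen | 864

Join each books row to its authors via author_id.
Group joined rows by authors.id; compute MAX(m.pages) per group.
  1: ids {1, 4} → MAX(m.pages)=250
  2: ids {7, 8, 10} → MAX(m.pages)=818
  3: ids {3, 5} → MAX(m.pages)=813
  4: ids {2, 6, 9, 11} → MAX(m.pages)=864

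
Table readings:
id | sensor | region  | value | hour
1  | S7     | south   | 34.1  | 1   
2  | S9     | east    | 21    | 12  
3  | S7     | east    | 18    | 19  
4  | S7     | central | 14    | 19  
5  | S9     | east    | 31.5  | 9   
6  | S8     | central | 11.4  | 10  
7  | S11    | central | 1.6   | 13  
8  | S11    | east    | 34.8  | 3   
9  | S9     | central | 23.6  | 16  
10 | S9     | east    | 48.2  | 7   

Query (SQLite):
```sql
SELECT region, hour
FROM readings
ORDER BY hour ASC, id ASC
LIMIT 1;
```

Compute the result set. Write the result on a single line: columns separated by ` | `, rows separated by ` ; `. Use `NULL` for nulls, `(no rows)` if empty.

south | 1

Sort by hour asc, tiebreak id asc: (1, id=1), (3, id=8), (7, id=10), (9, id=5) …. Take first 1.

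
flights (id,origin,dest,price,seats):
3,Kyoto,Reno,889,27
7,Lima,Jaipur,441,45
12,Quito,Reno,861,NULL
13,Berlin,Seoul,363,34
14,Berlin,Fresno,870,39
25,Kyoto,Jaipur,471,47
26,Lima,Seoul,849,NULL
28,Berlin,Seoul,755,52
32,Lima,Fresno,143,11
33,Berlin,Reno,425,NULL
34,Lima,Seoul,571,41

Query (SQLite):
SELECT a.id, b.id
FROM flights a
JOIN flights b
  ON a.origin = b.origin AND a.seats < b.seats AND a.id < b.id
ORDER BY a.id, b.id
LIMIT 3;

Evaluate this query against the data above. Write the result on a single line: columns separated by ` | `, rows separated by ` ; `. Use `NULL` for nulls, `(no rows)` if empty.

Pairs (a,b) with same origin, a.seats < b.seats, a.id < b.id.
origin groups: Berlin:{13,14,28,33} Kyoto:{3,25} Lima:{7,26,32,34} Quito:{12}
Ordered by (a.id, b.id); first 3.

3 | 25 ; 13 | 14 ; 13 | 28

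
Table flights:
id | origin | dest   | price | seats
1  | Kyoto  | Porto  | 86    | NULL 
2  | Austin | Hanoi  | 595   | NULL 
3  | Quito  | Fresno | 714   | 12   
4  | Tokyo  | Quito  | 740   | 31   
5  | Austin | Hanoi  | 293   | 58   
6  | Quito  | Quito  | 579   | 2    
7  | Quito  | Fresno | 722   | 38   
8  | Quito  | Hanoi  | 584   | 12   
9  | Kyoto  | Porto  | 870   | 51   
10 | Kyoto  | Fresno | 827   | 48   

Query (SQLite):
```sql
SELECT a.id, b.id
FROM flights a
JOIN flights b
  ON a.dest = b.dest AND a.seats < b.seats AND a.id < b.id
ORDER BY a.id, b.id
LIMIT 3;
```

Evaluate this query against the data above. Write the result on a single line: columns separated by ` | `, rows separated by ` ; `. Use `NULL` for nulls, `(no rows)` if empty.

Pairs (a,b) with same dest, a.seats < b.seats, a.id < b.id.
dest groups: Fresno:{3,7,10} Hanoi:{2,5,8} Porto:{1,9} Quito:{4,6}
Ordered by (a.id, b.id); first 3.

3 | 7 ; 3 | 10 ; 7 | 10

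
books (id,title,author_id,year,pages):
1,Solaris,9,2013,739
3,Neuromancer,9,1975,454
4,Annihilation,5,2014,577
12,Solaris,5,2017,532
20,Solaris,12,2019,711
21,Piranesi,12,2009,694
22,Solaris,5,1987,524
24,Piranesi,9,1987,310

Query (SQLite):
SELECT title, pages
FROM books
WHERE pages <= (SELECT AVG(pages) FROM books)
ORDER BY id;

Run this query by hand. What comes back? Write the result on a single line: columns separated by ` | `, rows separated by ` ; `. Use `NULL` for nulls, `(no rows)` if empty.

Scalar subquery: AVG(pages) over all books rows = 567.625.
Keep rows where pages <= that value.

Neuromancer | 454 ; Solaris | 532 ; Solaris | 524 ; Piranesi | 310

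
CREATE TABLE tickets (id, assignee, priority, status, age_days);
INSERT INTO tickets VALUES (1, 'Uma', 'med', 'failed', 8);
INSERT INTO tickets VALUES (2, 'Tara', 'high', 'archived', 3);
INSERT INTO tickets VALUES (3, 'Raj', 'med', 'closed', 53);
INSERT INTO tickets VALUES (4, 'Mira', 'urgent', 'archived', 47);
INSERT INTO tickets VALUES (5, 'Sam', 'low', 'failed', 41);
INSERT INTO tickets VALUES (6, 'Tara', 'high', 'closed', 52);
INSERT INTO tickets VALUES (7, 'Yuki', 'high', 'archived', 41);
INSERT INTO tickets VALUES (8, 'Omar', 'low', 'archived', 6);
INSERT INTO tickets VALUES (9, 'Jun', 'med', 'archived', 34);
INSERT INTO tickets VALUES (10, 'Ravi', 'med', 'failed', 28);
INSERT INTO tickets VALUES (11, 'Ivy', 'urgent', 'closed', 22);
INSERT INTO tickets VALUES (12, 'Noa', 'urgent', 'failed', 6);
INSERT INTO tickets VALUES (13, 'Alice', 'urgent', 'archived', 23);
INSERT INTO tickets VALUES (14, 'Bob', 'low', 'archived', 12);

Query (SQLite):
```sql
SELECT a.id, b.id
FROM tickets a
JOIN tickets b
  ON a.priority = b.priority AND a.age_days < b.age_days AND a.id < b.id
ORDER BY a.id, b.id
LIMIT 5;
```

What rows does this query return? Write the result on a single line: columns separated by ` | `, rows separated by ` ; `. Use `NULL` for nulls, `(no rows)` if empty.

1 | 3 ; 1 | 9 ; 1 | 10 ; 2 | 6 ; 2 | 7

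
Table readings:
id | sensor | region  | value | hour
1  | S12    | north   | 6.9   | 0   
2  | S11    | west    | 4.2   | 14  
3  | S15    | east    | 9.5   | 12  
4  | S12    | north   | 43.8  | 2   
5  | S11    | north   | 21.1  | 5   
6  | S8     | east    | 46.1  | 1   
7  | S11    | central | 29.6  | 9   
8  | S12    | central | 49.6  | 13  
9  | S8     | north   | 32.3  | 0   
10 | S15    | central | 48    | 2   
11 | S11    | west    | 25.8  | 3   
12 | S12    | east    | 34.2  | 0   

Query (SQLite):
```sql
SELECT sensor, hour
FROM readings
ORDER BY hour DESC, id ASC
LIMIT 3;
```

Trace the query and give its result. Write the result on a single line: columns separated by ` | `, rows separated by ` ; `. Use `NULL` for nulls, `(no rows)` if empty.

S11 | 14 ; S12 | 13 ; S15 | 12

Sort by hour desc, tiebreak id asc: (14, id=2), (13, id=8), (12, id=3), (9, id=7), (5, id=5), (3, id=11) …. Take first 3.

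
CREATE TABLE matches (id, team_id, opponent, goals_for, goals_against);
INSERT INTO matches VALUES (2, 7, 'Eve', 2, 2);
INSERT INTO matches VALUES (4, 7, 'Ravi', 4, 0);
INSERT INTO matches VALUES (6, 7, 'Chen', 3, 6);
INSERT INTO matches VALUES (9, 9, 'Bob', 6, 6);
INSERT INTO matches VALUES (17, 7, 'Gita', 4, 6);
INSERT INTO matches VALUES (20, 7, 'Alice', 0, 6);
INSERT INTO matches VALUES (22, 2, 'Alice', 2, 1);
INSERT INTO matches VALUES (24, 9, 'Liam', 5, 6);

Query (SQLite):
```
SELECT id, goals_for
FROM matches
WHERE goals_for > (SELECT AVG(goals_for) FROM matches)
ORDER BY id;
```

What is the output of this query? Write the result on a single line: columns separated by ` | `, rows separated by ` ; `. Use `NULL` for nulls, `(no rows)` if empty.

4 | 4 ; 9 | 6 ; 17 | 4 ; 24 | 5

Scalar subquery: AVG(goals_for) over all matches rows = 3.25.
Keep rows where goals_for > that value.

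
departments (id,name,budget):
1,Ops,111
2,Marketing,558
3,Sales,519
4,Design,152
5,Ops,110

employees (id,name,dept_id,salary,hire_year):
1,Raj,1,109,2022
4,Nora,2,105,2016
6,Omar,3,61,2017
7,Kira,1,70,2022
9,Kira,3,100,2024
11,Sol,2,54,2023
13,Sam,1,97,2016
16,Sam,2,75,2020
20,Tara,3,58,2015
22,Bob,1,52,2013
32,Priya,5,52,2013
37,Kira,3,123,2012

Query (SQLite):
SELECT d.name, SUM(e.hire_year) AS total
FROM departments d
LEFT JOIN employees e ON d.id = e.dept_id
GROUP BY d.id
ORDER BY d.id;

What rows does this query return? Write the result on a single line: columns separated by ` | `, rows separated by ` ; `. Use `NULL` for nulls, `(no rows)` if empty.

Ops | 8073 ; Marketing | 6059 ; Sales | 8068 ; Design | NULL ; Ops | 2013

LEFT JOIN keeps every departments row; unmatched ones get NULL for employees columns.
Group by departments.id and compute SUM(e.hire_year). SUM over an all-NULL group is NULL.
  1: ids {1, 7, 13, 22} → SUM(e.hire_year)=8073
  2: ids {4, 11, 16} → SUM(e.hire_year)=6059
  3: ids {6, 9, 20, 37} → SUM(e.hire_year)=8068
  4: ids {—} → SUM(e.hire_year)=NULL
  5: ids {32} → SUM(e.hire_year)=2013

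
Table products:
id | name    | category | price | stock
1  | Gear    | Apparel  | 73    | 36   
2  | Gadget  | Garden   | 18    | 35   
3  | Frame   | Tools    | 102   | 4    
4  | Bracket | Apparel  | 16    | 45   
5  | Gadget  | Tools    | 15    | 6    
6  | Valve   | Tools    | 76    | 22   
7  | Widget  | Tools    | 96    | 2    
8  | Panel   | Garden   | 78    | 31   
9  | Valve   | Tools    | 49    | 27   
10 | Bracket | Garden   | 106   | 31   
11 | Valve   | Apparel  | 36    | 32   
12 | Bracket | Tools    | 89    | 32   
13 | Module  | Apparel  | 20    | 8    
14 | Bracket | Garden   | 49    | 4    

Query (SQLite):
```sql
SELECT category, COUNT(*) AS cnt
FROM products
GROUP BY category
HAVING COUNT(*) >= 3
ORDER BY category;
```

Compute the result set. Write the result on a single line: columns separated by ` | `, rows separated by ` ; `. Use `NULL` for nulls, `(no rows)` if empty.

Partition products by category; compute COUNT(*) within each group.
HAVING: keep groups with count ≥ 3.
  Apparel: ids {1, 4, 11, 13} → COUNT(*)=4
  Garden: ids {2, 8, 10, 14} → COUNT(*)=4
  Tools: ids {3, 5, 6, 7, 9, 12} → COUNT(*)=6

Apparel | 4 ; Garden | 4 ; Tools | 6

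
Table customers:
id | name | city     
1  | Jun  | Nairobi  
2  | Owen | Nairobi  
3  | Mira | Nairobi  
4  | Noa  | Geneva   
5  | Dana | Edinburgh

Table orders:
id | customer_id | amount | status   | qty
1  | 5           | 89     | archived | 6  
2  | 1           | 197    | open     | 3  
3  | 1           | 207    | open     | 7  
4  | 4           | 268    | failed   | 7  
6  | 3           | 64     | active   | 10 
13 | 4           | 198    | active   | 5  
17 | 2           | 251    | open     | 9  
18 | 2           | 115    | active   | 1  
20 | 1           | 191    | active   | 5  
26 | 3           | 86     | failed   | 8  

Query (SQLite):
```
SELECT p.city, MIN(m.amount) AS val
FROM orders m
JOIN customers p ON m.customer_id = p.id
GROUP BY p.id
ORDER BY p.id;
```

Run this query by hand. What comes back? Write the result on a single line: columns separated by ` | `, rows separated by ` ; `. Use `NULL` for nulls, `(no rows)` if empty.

Join each orders row to its customers via customer_id.
Group joined rows by customers.id; compute MIN(m.amount) per group.
  1: ids {2, 3, 20} → MIN(m.amount)=191
  2: ids {17, 18} → MIN(m.amount)=115
  3: ids {6, 26} → MIN(m.amount)=64
  4: ids {4, 13} → MIN(m.amount)=198
  5: ids {1} → MIN(m.amount)=89

Nairobi | 191 ; Nairobi | 115 ; Nairobi | 64 ; Geneva | 198 ; Edinburgh | 89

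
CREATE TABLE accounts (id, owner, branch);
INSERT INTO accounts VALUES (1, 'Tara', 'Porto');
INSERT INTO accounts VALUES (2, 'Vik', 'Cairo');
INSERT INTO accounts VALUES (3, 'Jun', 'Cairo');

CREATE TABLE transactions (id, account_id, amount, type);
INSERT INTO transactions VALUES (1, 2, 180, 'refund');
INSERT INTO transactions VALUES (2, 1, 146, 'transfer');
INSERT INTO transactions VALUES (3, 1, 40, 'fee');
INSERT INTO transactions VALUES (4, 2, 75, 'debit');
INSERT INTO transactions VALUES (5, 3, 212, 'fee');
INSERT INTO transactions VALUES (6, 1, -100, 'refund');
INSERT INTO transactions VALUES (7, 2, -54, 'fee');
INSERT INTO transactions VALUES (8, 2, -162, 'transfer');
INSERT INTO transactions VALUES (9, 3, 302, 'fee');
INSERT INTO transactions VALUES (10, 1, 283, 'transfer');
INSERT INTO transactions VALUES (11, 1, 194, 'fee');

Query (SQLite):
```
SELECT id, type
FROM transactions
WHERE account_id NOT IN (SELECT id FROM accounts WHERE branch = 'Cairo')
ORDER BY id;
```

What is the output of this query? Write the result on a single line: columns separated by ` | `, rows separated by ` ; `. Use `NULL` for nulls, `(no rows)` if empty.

2 | transfer ; 3 | fee ; 6 | refund ; 10 | transfer ; 11 | fee

Inner query: accounts.id where branch = 'Cairo'.
Outer: keep transactions rows whose account_id is not in that set.
Inner query → {2, 3}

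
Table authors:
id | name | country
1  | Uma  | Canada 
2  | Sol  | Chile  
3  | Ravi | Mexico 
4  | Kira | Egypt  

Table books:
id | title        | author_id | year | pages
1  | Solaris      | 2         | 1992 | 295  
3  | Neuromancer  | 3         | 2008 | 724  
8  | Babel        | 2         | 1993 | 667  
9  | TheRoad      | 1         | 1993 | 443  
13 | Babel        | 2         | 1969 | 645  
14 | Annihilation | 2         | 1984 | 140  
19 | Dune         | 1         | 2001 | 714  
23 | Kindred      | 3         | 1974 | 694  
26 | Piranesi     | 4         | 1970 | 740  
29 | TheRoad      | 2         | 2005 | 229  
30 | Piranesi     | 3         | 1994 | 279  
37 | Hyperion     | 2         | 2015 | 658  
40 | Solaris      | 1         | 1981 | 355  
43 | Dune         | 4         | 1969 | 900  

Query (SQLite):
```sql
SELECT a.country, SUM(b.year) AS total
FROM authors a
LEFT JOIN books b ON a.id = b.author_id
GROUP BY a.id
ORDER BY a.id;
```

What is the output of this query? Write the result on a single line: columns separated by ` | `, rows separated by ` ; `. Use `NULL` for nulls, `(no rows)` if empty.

LEFT JOIN keeps every authors row; unmatched ones get NULL for books columns.
Group by authors.id and compute SUM(b.year). SUM over an all-NULL group is NULL.
  1: ids {9, 19, 40} → SUM(b.year)=5975
  2: ids {1, 8, 13, 14, 29, 37} → SUM(b.year)=11958
  3: ids {3, 23, 30} → SUM(b.year)=5976
  4: ids {26, 43} → SUM(b.year)=3939

Canada | 5975 ; Chile | 11958 ; Mexico | 5976 ; Egypt | 3939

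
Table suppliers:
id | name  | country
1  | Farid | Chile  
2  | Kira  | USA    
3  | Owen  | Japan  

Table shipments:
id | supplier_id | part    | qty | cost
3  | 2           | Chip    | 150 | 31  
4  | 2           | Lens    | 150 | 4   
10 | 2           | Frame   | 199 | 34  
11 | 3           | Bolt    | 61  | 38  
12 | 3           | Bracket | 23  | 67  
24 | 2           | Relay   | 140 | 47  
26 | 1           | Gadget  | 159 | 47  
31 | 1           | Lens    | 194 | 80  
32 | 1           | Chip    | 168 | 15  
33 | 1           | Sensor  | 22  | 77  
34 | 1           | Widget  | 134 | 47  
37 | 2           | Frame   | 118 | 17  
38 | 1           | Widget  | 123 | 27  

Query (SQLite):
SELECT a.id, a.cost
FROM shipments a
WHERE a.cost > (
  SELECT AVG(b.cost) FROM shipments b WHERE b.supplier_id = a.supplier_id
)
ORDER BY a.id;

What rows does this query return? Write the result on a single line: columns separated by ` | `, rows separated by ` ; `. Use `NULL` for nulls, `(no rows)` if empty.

For each shipments row a, compute AVG(cost) over rows sharing a.supplier_id.
Keep row a if a.cost > that per-group AVG.
  supplier_id=1: AVG(cost) = 48.833333
  supplier_id=2: AVG(cost) = 26.6
  supplier_id=3: AVG(cost) = 52.5

3 | 31 ; 10 | 34 ; 12 | 67 ; 24 | 47 ; 31 | 80 ; 33 | 77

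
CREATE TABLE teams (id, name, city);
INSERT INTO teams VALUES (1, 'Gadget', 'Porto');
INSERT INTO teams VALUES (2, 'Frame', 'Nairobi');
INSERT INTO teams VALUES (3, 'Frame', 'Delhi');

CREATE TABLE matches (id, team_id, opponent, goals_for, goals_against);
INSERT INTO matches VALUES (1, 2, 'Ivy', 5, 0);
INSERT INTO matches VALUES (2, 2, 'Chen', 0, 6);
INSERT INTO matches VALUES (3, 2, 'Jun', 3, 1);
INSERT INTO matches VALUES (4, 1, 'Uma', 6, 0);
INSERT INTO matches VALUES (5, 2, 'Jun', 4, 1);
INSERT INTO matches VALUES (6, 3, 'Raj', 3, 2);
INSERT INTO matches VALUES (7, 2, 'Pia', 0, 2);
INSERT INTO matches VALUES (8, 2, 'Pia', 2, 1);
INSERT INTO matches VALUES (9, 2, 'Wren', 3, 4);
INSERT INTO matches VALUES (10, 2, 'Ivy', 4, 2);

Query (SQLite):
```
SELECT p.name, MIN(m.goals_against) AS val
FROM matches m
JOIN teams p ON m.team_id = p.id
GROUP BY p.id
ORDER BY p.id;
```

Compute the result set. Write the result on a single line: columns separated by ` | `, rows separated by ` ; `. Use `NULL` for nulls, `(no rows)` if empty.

Join each matches row to its teams via team_id.
Group joined rows by teams.id; compute MIN(m.goals_against) per group.
  1: ids {4} → MIN(m.goals_against)=0
  2: ids {1, 2, 3, 5, 7, 8, 9, 10} → MIN(m.goals_against)=0
  3: ids {6} → MIN(m.goals_against)=2

Gadget | 0 ; Frame | 0 ; Frame | 2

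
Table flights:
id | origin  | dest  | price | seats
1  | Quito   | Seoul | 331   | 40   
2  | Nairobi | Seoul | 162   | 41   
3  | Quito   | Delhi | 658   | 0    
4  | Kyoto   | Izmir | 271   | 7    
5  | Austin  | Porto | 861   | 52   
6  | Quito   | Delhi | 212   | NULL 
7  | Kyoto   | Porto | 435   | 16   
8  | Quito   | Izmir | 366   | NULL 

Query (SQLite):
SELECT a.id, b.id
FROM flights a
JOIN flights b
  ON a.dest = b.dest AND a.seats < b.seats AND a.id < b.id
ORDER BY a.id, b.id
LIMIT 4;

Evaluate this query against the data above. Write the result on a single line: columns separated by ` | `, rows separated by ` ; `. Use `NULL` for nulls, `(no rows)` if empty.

1 | 2

Pairs (a,b) with same dest, a.seats < b.seats, a.id < b.id.
dest groups: Delhi:{3,6} Izmir:{4,8} Porto:{5,7} Seoul:{1,2}
Ordered by (a.id, b.id); first 4.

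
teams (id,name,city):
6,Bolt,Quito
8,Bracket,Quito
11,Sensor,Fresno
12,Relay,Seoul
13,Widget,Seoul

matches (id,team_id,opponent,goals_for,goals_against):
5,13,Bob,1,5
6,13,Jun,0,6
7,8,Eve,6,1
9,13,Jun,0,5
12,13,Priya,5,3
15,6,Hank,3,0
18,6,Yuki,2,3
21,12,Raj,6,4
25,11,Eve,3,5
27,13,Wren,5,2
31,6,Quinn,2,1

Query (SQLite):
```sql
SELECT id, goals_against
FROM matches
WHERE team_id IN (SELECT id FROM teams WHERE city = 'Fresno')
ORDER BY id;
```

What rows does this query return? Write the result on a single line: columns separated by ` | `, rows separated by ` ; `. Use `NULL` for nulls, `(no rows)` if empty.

25 | 5

Inner query: teams.id where city = 'Fresno'.
Outer: keep matches rows whose team_id is in that set.
Inner query → {11}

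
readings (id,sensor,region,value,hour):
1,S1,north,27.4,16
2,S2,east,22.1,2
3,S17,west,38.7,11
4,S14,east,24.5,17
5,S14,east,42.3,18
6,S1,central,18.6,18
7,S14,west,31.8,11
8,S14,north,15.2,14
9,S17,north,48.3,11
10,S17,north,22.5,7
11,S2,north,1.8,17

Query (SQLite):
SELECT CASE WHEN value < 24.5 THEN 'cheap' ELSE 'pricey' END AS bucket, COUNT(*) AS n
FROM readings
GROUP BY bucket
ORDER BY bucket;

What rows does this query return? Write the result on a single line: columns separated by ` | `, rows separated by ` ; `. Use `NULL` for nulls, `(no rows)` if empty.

cheap | 5 ; pricey | 6

Bucket rows by value < 24.5 → 'cheap' else 'pricey'; count each bucket.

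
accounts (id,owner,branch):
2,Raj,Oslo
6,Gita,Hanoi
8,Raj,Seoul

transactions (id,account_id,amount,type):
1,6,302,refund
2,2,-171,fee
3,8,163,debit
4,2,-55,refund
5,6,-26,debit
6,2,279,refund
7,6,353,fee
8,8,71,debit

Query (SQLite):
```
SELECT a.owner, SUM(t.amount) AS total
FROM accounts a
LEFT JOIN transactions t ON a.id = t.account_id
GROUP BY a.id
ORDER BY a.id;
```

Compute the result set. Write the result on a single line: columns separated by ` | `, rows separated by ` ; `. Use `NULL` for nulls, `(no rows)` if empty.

LEFT JOIN keeps every accounts row; unmatched ones get NULL for transactions columns.
Group by accounts.id and compute SUM(t.amount). SUM over an all-NULL group is NULL.
  2: ids {2, 4, 6} → SUM(t.amount)=53
  6: ids {1, 5, 7} → SUM(t.amount)=629
  8: ids {3, 8} → SUM(t.amount)=234

Raj | 53 ; Gita | 629 ; Raj | 234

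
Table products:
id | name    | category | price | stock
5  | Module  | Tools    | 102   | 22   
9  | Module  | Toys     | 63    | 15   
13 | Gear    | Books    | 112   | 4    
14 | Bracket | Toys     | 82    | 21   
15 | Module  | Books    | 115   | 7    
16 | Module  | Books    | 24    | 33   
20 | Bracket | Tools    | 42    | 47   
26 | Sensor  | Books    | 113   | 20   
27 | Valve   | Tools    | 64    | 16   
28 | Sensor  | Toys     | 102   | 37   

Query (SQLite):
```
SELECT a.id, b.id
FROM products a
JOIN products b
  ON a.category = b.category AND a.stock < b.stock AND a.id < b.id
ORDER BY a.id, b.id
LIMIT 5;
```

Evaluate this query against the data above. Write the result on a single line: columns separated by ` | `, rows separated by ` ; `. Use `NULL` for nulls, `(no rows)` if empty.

Pairs (a,b) with same category, a.stock < b.stock, a.id < b.id.
category groups: Books:{13,15,16,26} Tools:{5,20,27} Toys:{9,14,28}
Ordered by (a.id, b.id); first 5.

5 | 20 ; 9 | 14 ; 9 | 28 ; 13 | 15 ; 13 | 16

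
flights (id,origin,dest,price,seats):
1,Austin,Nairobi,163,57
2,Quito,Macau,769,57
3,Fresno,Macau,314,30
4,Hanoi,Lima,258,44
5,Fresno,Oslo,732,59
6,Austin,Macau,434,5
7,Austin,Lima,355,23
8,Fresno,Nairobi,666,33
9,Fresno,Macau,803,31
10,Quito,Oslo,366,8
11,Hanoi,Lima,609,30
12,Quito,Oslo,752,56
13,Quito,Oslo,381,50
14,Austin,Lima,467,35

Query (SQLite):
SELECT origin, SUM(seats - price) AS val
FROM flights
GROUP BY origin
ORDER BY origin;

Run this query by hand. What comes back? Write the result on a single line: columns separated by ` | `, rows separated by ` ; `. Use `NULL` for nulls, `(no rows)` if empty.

Austin | -1299 ; Fresno | -2362 ; Hanoi | -793 ; Quito | -2097

For each row compute seats - price.
Group by origin; take SUM of the expression per group.
  Austin: ids {1, 6, 7, 14} → SUM(seats - price)=-1299
  Fresno: ids {3, 5, 8, 9} → SUM(seats - price)=-2362
  Hanoi: ids {4, 11} → SUM(seats - price)=-793
  Quito: ids {2, 10, 12, 13} → SUM(seats - price)=-2097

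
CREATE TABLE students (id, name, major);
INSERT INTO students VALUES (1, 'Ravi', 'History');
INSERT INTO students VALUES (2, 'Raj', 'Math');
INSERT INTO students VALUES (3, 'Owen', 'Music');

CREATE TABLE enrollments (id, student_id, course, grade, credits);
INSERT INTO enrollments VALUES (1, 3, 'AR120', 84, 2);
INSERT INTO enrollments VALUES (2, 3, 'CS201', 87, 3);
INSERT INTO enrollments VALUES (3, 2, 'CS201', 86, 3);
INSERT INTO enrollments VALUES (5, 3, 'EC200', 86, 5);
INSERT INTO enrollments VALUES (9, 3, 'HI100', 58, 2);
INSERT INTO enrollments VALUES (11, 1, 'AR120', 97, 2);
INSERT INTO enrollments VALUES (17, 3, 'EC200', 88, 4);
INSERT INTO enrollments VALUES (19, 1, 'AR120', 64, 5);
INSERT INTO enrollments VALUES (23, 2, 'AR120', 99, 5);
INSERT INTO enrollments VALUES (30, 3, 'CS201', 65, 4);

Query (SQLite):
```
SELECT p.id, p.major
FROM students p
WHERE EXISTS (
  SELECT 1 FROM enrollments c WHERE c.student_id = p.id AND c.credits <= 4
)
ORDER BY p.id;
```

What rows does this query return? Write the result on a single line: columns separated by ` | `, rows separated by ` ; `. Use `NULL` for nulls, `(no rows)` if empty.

For each students row, check whether any enrollments with matching student_id has credits <= 4.
Keep rows where that is true.

1 | History ; 2 | Math ; 3 | Music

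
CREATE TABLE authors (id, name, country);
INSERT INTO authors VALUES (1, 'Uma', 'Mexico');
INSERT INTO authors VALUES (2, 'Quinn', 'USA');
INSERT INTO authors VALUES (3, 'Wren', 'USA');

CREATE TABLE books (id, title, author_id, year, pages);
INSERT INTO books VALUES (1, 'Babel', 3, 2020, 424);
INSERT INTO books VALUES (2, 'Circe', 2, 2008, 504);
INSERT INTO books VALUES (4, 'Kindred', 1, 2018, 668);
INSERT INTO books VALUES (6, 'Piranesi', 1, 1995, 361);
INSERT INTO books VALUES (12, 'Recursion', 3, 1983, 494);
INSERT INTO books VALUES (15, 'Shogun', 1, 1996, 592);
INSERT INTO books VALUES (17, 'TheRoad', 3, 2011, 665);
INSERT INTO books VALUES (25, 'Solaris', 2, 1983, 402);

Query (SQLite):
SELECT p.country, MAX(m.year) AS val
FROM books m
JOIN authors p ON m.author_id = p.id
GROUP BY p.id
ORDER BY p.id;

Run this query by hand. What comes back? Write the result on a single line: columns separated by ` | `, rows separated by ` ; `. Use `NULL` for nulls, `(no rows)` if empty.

Mexico | 2018 ; USA | 2008 ; USA | 2020

Join each books row to its authors via author_id.
Group joined rows by authors.id; compute MAX(m.year) per group.
  1: ids {4, 6, 15} → MAX(m.year)=2018
  2: ids {2, 25} → MAX(m.year)=2008
  3: ids {1, 12, 17} → MAX(m.year)=2020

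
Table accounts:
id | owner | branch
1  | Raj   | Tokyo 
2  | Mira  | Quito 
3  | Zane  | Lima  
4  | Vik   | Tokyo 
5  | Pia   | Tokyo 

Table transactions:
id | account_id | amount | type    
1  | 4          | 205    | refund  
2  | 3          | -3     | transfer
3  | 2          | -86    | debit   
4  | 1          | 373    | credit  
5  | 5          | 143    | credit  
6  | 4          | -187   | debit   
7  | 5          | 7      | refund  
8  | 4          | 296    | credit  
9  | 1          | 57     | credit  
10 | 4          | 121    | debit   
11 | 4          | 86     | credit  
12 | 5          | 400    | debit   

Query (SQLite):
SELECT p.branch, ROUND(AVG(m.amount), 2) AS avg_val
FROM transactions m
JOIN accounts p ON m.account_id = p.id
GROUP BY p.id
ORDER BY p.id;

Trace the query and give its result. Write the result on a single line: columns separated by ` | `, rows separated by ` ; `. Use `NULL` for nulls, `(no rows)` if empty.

Join each transactions row to its accounts via account_id.
Group joined rows by accounts.id; compute ROUND(AVG(m.amount), 2) per group.
  1: ids {4, 9} → ROUND(AVG(m.amount), 2)=215
  2: ids {3} → ROUND(AVG(m.amount), 2)=-86
  3: ids {2} → ROUND(AVG(m.amount), 2)=-3
  4: ids {1, 6, 8, 10, 11} → ROUND(AVG(m.amount), 2)=104.2
  5: ids {5, 7, 12} → ROUND(AVG(m.amount), 2)=183.33

Tokyo | 215 ; Quito | -86 ; Lima | -3 ; Tokyo | 104.2 ; Tokyo | 183.33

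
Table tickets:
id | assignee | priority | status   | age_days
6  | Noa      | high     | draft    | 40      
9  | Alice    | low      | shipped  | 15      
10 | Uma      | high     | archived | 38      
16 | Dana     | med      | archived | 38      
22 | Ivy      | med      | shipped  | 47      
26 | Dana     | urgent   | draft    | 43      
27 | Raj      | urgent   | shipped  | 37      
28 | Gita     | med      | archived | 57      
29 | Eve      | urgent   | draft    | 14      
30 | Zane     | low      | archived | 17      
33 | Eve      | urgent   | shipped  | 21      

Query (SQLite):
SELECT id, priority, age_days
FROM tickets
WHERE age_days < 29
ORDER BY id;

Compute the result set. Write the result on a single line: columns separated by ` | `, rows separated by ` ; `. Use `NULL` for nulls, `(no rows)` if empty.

9 | low | 15 ; 29 | urgent | 14 ; 30 | low | 17 ; 33 | urgent | 21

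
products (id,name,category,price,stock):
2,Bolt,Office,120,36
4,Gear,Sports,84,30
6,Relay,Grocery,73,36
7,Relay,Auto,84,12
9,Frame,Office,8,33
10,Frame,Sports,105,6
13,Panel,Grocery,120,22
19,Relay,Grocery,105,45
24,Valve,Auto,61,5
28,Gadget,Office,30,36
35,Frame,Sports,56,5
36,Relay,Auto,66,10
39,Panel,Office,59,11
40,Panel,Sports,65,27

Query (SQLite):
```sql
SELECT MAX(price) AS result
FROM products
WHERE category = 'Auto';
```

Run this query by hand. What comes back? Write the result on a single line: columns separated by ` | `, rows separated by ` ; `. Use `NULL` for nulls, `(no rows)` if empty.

Rows where category='Auto' → price values: [84, 61, 66].
MAX of non-NULL values = 84.

84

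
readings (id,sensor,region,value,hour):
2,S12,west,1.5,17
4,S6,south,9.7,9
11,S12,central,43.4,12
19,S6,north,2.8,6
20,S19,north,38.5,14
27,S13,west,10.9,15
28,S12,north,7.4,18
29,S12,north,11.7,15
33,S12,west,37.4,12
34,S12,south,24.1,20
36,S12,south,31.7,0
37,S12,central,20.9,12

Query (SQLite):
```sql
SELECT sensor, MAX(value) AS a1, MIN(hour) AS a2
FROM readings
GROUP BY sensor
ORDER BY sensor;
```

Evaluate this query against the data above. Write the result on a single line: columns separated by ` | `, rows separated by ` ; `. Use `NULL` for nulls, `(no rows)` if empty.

Group readings by sensor.
Per group compute: MAX(value), MIN(hour).
  S12: ids {2, 11, 28, 29, 33, 34, 36, 37} → MAX(value)=43.4, MIN(hour)=0
  S13: ids {27} → MAX(value)=10.9, MIN(hour)=15
  S19: ids {20} → MAX(value)=38.5, MIN(hour)=14
  S6: ids {4, 19} → MAX(value)=9.7, MIN(hour)=6

S12 | 43.4 | 0 ; S13 | 10.9 | 15 ; S19 | 38.5 | 14 ; S6 | 9.7 | 6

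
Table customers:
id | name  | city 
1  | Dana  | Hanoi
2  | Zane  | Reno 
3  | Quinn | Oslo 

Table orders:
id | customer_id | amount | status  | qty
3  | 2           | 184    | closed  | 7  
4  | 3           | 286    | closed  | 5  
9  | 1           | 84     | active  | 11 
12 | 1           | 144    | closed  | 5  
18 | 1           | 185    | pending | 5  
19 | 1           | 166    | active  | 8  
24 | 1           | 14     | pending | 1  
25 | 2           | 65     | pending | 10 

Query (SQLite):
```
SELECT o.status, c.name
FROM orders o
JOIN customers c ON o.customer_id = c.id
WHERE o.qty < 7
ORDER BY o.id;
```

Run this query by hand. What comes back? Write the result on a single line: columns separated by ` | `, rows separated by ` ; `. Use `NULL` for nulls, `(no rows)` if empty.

closed | Quinn ; closed | Dana ; pending | Dana ; pending | Dana

Each orders row matches the customers row where customer_id = customers.id.
Then keep rows with o.qty < 7.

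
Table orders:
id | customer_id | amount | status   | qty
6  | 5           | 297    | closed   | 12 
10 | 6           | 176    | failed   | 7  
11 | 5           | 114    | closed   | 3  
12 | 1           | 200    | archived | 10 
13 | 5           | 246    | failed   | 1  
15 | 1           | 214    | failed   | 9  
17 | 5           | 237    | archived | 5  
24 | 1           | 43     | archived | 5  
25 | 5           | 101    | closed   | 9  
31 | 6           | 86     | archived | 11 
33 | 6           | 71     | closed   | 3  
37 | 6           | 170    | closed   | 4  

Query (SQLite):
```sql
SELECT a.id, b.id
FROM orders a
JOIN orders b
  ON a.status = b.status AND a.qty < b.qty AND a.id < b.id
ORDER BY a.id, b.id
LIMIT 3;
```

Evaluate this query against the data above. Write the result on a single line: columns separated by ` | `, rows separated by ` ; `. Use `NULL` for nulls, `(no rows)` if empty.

Pairs (a,b) with same status, a.qty < b.qty, a.id < b.id.
status groups: archived:{12,17,24,31} closed:{6,11,25,33,37} failed:{10,13,15}
Ordered by (a.id, b.id); first 3.

10 | 15 ; 11 | 25 ; 11 | 37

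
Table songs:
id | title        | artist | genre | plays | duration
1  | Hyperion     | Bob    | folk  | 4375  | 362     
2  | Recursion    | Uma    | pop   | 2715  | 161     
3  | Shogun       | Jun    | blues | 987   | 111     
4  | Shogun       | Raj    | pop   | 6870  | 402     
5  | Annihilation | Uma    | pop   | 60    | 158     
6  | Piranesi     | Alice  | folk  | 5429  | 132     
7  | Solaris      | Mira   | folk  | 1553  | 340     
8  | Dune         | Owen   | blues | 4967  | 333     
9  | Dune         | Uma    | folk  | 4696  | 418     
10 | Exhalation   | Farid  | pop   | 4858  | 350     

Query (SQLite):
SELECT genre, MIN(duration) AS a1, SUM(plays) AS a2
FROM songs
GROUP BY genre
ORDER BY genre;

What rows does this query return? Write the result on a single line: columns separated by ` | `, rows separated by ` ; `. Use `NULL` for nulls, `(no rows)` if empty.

Group songs by genre.
Per group compute: MIN(duration), SUM(plays).
  blues: ids {3, 8} → MIN(duration)=111, SUM(plays)=5954
  folk: ids {1, 6, 7, 9} → MIN(duration)=132, SUM(plays)=16053
  pop: ids {2, 4, 5, 10} → MIN(duration)=158, SUM(plays)=14503

blues | 111 | 5954 ; folk | 132 | 16053 ; pop | 158 | 14503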